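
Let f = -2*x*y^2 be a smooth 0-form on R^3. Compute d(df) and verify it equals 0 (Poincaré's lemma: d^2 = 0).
d(df) = 0

Step 1: df = sum_i (∂f/∂x_i) dx_i = (-2*y^2) dx + (-4*x*y) dy + (0) dz.
Step 2: Apply d again. Using the 1-form formula, the coefficient of dx ∧ dy in d(df) is ∂^2 f/∂x ∂y - ∂^2 f/∂y ∂x = (-4*y) - (-4*y) = 0 (equality of mixed partials for smooth f).
Similarly for dx ∧ dz and dy ∧ dz — all coefficients vanish. So d(df) = 0.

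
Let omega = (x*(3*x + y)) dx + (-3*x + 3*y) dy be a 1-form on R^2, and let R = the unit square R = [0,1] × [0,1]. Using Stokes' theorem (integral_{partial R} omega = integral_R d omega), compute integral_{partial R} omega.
integral_(partial R) omega = -7/2

Stokes: integral_partial_R omega = integral_R d omega with d omega = (∂Q/∂x - ∂P/∂y) dx ∧ dy.
  ∂Q/∂x = -3
  ∂P/∂y = x
  integrand = ∂Q/∂x - ∂P/∂y = -x - 3.
Integrating over R: integral_0^1 integral_0^1 (-x - 3) dx dy = -7/2.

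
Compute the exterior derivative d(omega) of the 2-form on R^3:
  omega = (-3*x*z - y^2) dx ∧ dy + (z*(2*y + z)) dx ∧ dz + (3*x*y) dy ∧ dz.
d(omega) = (-3*x + 3*y - 2*z) dx ∧ dy ∧ dz

For a 2-form omega = sum_{i<j} g_{ij} dx_i ∧ dx_j, the exterior derivative is
  d(omega) = sum_{i<j} d(g_{ij}) ∧ dx_i ∧ dx_j = sum_{i<j, k} (∂g_{ij}/∂x_k) dx_k ∧ dx_i ∧ dx_j.
Expand each term, using dx_k ∧ dx_i ∧ dx_j = sgn(permutation) dx_{(a)} ∧ dx_{(b)} ∧ dx_{(c)} with (a < b < c) sorted:
  d(-3*x*z - y^2) includes (∂/∂z)(-3*x*z - y^2) dz = (-3*x) dz, which multiplied by dx ∧ dy gives (-3*x) dx ∧ dy ∧ dz
  d(z*(2*y + z)) includes (∂/∂y)(z*(2*y + z)) dy = (2*z) dy, which multiplied by dx ∧ dz gives (-2*z) dx ∧ dy ∧ dz
  d(3*x*y) includes (∂/∂x)(3*x*y) dx = (3*y) dx, which multiplied by dy ∧ dz gives (3*y) dx ∧ dy ∧ dz
Collecting like 3-forms: d(omega) = (-3*x + 3*y - 2*z) dx ∧ dy ∧ dz.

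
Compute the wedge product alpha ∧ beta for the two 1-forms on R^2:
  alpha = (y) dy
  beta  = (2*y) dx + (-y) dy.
alpha ∧ beta = (-2*y^2) dx ∧ dy

Distribute the wedge, using dx_i ∧ dx_j = -dx_j ∧ dx_i and dx_i ∧ dx_i = 0. For each pair (i, j) with i < j, the coefficient of dx_i ∧ dx_j in alpha ∧ beta is (alpha_i * beta_j - alpha_j * beta_i). Collecting: alpha ∧ beta = (-2*y^2) dx ∧ dy.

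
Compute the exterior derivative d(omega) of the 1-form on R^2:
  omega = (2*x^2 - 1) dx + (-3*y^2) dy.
d(omega) = 0

For a 1-form omega = sum_i f_i dx_i, the exterior derivative is
  d(omega) = sum_{i < j} (∂f_j/∂x_i - ∂f_i/∂x_j) dx_i ∧ dx_j.

Assembling: d(omega) = 0.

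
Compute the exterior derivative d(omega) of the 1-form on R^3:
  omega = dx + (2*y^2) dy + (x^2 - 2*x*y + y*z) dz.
d(omega) = (2*x - 2*y) dx ∧ dz + (-2*x + z) dy ∧ dz

For a 1-form omega = sum_i f_i dx_i, the exterior derivative is
  d(omega) = sum_{i < j} (∂f_j/∂x_i - ∂f_i/∂x_j) dx_i ∧ dx_j.
  coefficient of dx ∧ dz: ∂f_3/∂x - ∂f_1/∂z = ∂(x^2 - 2*x*y + y*z)/∂x - ∂(1)/∂z = 2*x - 2*y
  coefficient of dy ∧ dz: ∂f_3/∂y - ∂f_2/∂z = ∂(x^2 - 2*x*y + y*z)/∂y - ∂(2*y^2)/∂z = -2*x + z
Assembling: d(omega) = (2*x - 2*y) dx ∧ dz + (-2*x + z) dy ∧ dz.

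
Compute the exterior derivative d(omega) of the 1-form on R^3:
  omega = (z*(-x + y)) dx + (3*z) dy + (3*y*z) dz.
d(omega) = (-z) dx ∧ dy + (x - y) dx ∧ dz + (3*z - 3) dy ∧ dz

For a 1-form omega = sum_i f_i dx_i, the exterior derivative is
  d(omega) = sum_{i < j} (∂f_j/∂x_i - ∂f_i/∂x_j) dx_i ∧ dx_j.
  coefficient of dx ∧ dy: ∂f_2/∂x - ∂f_1/∂y = ∂(3*z)/∂x - ∂(z*(-x + y))/∂y = -z
  coefficient of dx ∧ dz: ∂f_3/∂x - ∂f_1/∂z = ∂(3*y*z)/∂x - ∂(z*(-x + y))/∂z = x - y
  coefficient of dy ∧ dz: ∂f_3/∂y - ∂f_2/∂z = ∂(3*y*z)/∂y - ∂(3*z)/∂z = 3*z - 3
Assembling: d(omega) = (-z) dx ∧ dy + (x - y) dx ∧ dz + (3*z - 3) dy ∧ dz.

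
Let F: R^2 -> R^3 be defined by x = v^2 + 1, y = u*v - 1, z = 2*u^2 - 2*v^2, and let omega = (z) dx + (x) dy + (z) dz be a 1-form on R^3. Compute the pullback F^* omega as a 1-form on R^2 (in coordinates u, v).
F^* omega = (8*u^3 - 8*u*v^2 + v^3 + v) du + (-4*u^2*v + u*v^2 + u + 4*v^3) dv

Using F^*(f dg) = (f ∘ F) d(g ∘ F), substitute each coordinate x_i by F_i(u, v) in f_i, and replace dx_i by d F_i = (∂F_i/∂u) du + (∂F_i/∂v) dv.
  For the x component: f_1(F) = 2*u^2 - 2*v^2; d F_1 = (0) du + (2*v) dv
  For the y component: f_2(F) = v^2 + 1; d F_2 = (v) du + (u) dv
  For the z component: f_3(F) = 2*u^2 - 2*v^2; d F_3 = (4*u) du + (-4*v) dv
Combining and collecting du, dv coefficients:
  coeff of du: 8*u^3 - 8*u*v^2 + v^3 + v
  coeff of dv: -4*u^2*v + u*v^2 + u + 4*v^3
F^* omega = (8*u^3 - 8*u*v^2 + v^3 + v) du + (-4*u^2*v + u*v^2 + u + 4*v^3) dv.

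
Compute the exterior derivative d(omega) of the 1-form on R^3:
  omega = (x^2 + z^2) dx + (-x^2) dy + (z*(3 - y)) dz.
d(omega) = (-2*x) dx ∧ dy + (-2*z) dx ∧ dz + (-z) dy ∧ dz

For a 1-form omega = sum_i f_i dx_i, the exterior derivative is
  d(omega) = sum_{i < j} (∂f_j/∂x_i - ∂f_i/∂x_j) dx_i ∧ dx_j.
  coefficient of dx ∧ dy: ∂f_2/∂x - ∂f_1/∂y = ∂(-x^2)/∂x - ∂(x^2 + z^2)/∂y = -2*x
  coefficient of dx ∧ dz: ∂f_3/∂x - ∂f_1/∂z = ∂(z*(3 - y))/∂x - ∂(x^2 + z^2)/∂z = -2*z
  coefficient of dy ∧ dz: ∂f_3/∂y - ∂f_2/∂z = ∂(z*(3 - y))/∂y - ∂(-x^2)/∂z = -z
Assembling: d(omega) = (-2*x) dx ∧ dy + (-2*z) dx ∧ dz + (-z) dy ∧ dz.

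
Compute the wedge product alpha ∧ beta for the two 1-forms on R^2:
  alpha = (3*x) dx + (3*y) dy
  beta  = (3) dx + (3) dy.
alpha ∧ beta = (9*x - 9*y) dx ∧ dy

Distribute the wedge, using dx_i ∧ dx_j = -dx_j ∧ dx_i and dx_i ∧ dx_i = 0. For each pair (i, j) with i < j, the coefficient of dx_i ∧ dx_j in alpha ∧ beta is (alpha_i * beta_j - alpha_j * beta_i). Collecting: alpha ∧ beta = (9*x - 9*y) dx ∧ dy.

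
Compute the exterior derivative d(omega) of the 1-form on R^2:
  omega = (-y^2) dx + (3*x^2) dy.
d(omega) = (6*x + 2*y) dx ∧ dy

For a 1-form omega = sum_i f_i dx_i, the exterior derivative is
  d(omega) = sum_{i < j} (∂f_j/∂x_i - ∂f_i/∂x_j) dx_i ∧ dx_j.
  coefficient of dx ∧ dy: ∂f_2/∂x - ∂f_1/∂y = ∂(3*x^2)/∂x - ∂(-y^2)/∂y = 6*x + 2*y
Assembling: d(omega) = (6*x + 2*y) dx ∧ dy.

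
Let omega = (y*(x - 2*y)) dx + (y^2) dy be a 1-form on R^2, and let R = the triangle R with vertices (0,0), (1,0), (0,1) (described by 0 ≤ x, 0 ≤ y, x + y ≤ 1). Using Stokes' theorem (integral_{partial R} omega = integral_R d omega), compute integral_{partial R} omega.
integral_(partial R) omega = 1/2

Stokes: integral_partial_R omega = integral_R d omega with d omega = (∂Q/∂x - ∂P/∂y) dx ∧ dy.
  ∂Q/∂x = 0
  ∂P/∂y = x - 4*y
  integrand = ∂Q/∂x - ∂P/∂y = -x + 4*y.
Integrating over R: integral_0^1 integral_0^{1-x} (-x + 4*y) dy dx = 1/2.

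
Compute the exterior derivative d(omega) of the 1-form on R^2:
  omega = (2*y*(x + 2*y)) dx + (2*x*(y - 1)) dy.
d(omega) = (-2*x - 6*y - 2) dx ∧ dy

For a 1-form omega = sum_i f_i dx_i, the exterior derivative is
  d(omega) = sum_{i < j} (∂f_j/∂x_i - ∂f_i/∂x_j) dx_i ∧ dx_j.
  coefficient of dx ∧ dy: ∂f_2/∂x - ∂f_1/∂y = ∂(2*x*(y - 1))/∂x - ∂(2*y*(x + 2*y))/∂y = -2*x - 6*y - 2
Assembling: d(omega) = (-2*x - 6*y - 2) dx ∧ dy.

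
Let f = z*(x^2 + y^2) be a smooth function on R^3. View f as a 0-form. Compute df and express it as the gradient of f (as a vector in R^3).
df = (2*x*z) dx + (2*y*z) dy + (x^2 + y^2) dz; grad f = (2*x*z, 2*y*z, x^2 + y^2)

For a 0-form f, d f = (∂f/∂x) dx + (∂f/∂y) dy + (∂f/∂z) dz. The components of the vector representation are exactly the entries of grad f in Cartesian coordinates:
  ∂f/∂x = 2*x*z
  ∂f/∂y = 2*y*z
  ∂f/∂z = x^2 + y^2.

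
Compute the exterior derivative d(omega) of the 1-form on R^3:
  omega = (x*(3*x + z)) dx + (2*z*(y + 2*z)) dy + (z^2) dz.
d(omega) = (-x) dx ∧ dz + (-2*y - 8*z) dy ∧ dz

For a 1-form omega = sum_i f_i dx_i, the exterior derivative is
  d(omega) = sum_{i < j} (∂f_j/∂x_i - ∂f_i/∂x_j) dx_i ∧ dx_j.
  coefficient of dx ∧ dz: ∂f_3/∂x - ∂f_1/∂z = ∂(z^2)/∂x - ∂(x*(3*x + z))/∂z = -x
  coefficient of dy ∧ dz: ∂f_3/∂y - ∂f_2/∂z = ∂(z^2)/∂y - ∂(2*z*(y + 2*z))/∂z = -2*y - 8*z
Assembling: d(omega) = (-x) dx ∧ dz + (-2*y - 8*z) dy ∧ dz.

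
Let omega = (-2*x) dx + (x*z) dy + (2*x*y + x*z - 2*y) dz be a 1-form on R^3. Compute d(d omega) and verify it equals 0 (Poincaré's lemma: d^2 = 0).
d(d omega) = 0

Step 1: d omega = sum_{i<j} (∂f_j/∂x_i - ∂f_i/∂x_j) dx_i ∧ dx_j:
  coeff of dx ∧ dy: z
  coeff of dx ∧ dz: 2*y + z
  coeff of dy ∧ dz: x - 2
Step 2: Apply d again to each 2-form coefficient. The only possible 3-form in R^3 is dx ∧ dy ∧ dz, with coefficient
  ∂(coeff of dy∧dz)/∂x - ∂(coeff of dx∧dz)/∂y + ∂(coeff of dx∧dy)/∂z
  = ∂/∂x (x - 2) - ∂/∂y (2*y + z) + ∂/∂z (z).
Each of these terms simplifies to sums of mixed partials that cancel in pairs. The result is 0 (by equality of mixed partials for smooth functions — Schwarz / Clairaut).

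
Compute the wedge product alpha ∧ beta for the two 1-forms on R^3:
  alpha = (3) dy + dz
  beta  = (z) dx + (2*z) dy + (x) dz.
alpha ∧ beta = (-3*z) dx ∧ dy + (3*x - 2*z) dy ∧ dz + (-z) dx ∧ dz

Distribute the wedge, using dx_i ∧ dx_j = -dx_j ∧ dx_i and dx_i ∧ dx_i = 0. For each pair (i, j) with i < j, the coefficient of dx_i ∧ dx_j in alpha ∧ beta is (alpha_i * beta_j - alpha_j * beta_i). Collecting: alpha ∧ beta = (-3*z) dx ∧ dy + (3*x - 2*z) dy ∧ dz + (-z) dx ∧ dz.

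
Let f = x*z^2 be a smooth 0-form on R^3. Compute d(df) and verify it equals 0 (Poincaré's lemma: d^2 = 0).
d(df) = 0

Step 1: df = sum_i (∂f/∂x_i) dx_i = (z^2) dx + (0) dy + (2*x*z) dz.
Step 2: Apply d again. Using the 1-form formula, the coefficient of dx ∧ dy in d(df) is ∂^2 f/∂x ∂y - ∂^2 f/∂y ∂x = (0) - (0) = 0 (equality of mixed partials for smooth f).
Similarly for dx ∧ dz and dy ∧ dz — all coefficients vanish. So d(df) = 0.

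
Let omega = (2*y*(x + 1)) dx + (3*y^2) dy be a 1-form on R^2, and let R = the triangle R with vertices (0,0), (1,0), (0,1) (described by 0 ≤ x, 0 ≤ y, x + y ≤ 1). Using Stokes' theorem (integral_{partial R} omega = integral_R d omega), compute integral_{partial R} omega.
integral_(partial R) omega = -4/3

Stokes: integral_partial_R omega = integral_R d omega with d omega = (∂Q/∂x - ∂P/∂y) dx ∧ dy.
  ∂Q/∂x = 0
  ∂P/∂y = 2*x + 2
  integrand = ∂Q/∂x - ∂P/∂y = -2*x - 2.
Integrating over R: integral_0^1 integral_0^{1-x} (-2*x - 2) dy dx = -4/3.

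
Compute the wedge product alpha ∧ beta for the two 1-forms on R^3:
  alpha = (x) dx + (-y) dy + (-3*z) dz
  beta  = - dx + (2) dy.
alpha ∧ beta = (2*x - y) dx ∧ dy + (-3*z) dx ∧ dz + (6*z) dy ∧ dz

Distribute the wedge, using dx_i ∧ dx_j = -dx_j ∧ dx_i and dx_i ∧ dx_i = 0. For each pair (i, j) with i < j, the coefficient of dx_i ∧ dx_j in alpha ∧ beta is (alpha_i * beta_j - alpha_j * beta_i). Collecting: alpha ∧ beta = (2*x - y) dx ∧ dy + (-3*z) dx ∧ dz + (6*z) dy ∧ dz.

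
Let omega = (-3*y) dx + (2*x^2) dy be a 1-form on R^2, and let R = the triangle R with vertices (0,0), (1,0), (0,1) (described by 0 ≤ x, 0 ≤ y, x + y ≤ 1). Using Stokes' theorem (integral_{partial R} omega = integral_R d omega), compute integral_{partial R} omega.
integral_(partial R) omega = 13/6

Stokes: integral_partial_R omega = integral_R d omega with d omega = (∂Q/∂x - ∂P/∂y) dx ∧ dy.
  ∂Q/∂x = 4*x
  ∂P/∂y = -3
  integrand = ∂Q/∂x - ∂P/∂y = 4*x + 3.
Integrating over R: integral_0^1 integral_0^{1-x} (4*x + 3) dy dx = 13/6.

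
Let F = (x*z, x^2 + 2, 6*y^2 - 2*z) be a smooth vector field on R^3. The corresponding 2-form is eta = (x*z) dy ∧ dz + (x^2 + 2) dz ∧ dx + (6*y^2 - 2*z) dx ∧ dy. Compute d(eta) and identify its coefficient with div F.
d(eta) = (z - 2) dx ∧ dy ∧ dz; div F = z - 2

For a 2-form in R^3 of the form above, applying d gives a 3-form with coefficient ∂P/∂x + ∂Q/∂y + ∂R/∂z:
  ∂P/∂x = z
  ∂Q/∂y = 0
  ∂R/∂z = -2
Sum = z - 2, which is exactly div F.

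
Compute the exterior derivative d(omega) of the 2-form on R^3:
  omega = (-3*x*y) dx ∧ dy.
d(omega) = 0

For a 2-form omega = sum_{i<j} g_{ij} dx_i ∧ dx_j, the exterior derivative is
  d(omega) = sum_{i<j} d(g_{ij}) ∧ dx_i ∧ dx_j = sum_{i<j, k} (∂g_{ij}/∂x_k) dx_k ∧ dx_i ∧ dx_j.
Expand each term, using dx_k ∧ dx_i ∧ dx_j = sgn(permutation) dx_{(a)} ∧ dx_{(b)} ∧ dx_{(c)} with (a < b < c) sorted:

Collecting like 3-forms: d(omega) = 0.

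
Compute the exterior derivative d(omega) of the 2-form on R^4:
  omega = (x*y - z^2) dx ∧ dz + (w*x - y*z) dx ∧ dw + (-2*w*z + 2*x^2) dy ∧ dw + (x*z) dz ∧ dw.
d(omega) = (-x) dx ∧ dy ∧ dz + (4*x + z) dx ∧ dy ∧ dw + (y + z) dx ∧ dz ∧ dw + (2*w) dy ∧ dz ∧ dw

For a 2-form omega = sum_{i<j} g_{ij} dx_i ∧ dx_j, the exterior derivative is
  d(omega) = sum_{i<j} d(g_{ij}) ∧ dx_i ∧ dx_j = sum_{i<j, k} (∂g_{ij}/∂x_k) dx_k ∧ dx_i ∧ dx_j.
Expand each term, using dx_k ∧ dx_i ∧ dx_j = sgn(permutation) dx_{(a)} ∧ dx_{(b)} ∧ dx_{(c)} with (a < b < c) sorted:
  d(x*y - z^2) includes (∂/∂y)(x*y - z^2) dy = (x) dy, which multiplied by dx ∧ dz gives (-x) dx ∧ dy ∧ dz
  d(w*x - y*z) includes (∂/∂y)(w*x - y*z) dy = (-z) dy, which multiplied by dx ∧ dw gives (z) dx ∧ dy ∧ dw
  d(w*x - y*z) includes (∂/∂z)(w*x - y*z) dz = (-y) dz, which multiplied by dx ∧ dw gives (y) dx ∧ dz ∧ dw
  d(-2*w*z + 2*x^2) includes (∂/∂x)(-2*w*z + 2*x^2) dx = (4*x) dx, which multiplied by dy ∧ dw gives (4*x) dx ∧ dy ∧ dw
  d(-2*w*z + 2*x^2) includes (∂/∂z)(-2*w*z + 2*x^2) dz = (-2*w) dz, which multiplied by dy ∧ dw gives (2*w) dy ∧ dz ∧ dw
  d(x*z) includes (∂/∂x)(x*z) dx = (z) dx, which multiplied by dz ∧ dw gives (z) dx ∧ dz ∧ dw
Collecting like 3-forms: d(omega) = (-x) dx ∧ dy ∧ dz + (4*x + z) dx ∧ dy ∧ dw + (y + z) dx ∧ dz ∧ dw + (2*w) dy ∧ dz ∧ dw.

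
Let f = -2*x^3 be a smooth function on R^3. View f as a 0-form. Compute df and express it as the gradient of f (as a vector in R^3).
df = (-6*x^2) dx + (0) dy + (0) dz; grad f = (-6*x^2, 0, 0)

For a 0-form f, d f = (∂f/∂x) dx + (∂f/∂y) dy + (∂f/∂z) dz. The components of the vector representation are exactly the entries of grad f in Cartesian coordinates:
  ∂f/∂x = -6*x^2
  ∂f/∂y = 0
  ∂f/∂z = 0.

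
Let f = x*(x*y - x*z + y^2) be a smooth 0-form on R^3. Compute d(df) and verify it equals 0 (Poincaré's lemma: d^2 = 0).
d(df) = 0

Step 1: df = sum_i (∂f/∂x_i) dx_i = (2*x*y - 2*x*z + y^2) dx + (x*(x + 2*y)) dy + (-x^2) dz.
Step 2: Apply d again. Using the 1-form formula, the coefficient of dx ∧ dy in d(df) is ∂^2 f/∂x ∂y - ∂^2 f/∂y ∂x = (2*x + 2*y) - (2*x + 2*y) = 0 (equality of mixed partials for smooth f).
Similarly for dx ∧ dz and dy ∧ dz — all coefficients vanish. So d(df) = 0.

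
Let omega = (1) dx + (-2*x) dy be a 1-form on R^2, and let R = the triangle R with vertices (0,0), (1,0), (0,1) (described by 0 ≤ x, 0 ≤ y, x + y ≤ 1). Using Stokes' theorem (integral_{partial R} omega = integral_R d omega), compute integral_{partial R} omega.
integral_(partial R) omega = -1

Stokes: integral_partial_R omega = integral_R d omega with d omega = (∂Q/∂x - ∂P/∂y) dx ∧ dy.
  ∂Q/∂x = -2
  ∂P/∂y = 0
  integrand = ∂Q/∂x - ∂P/∂y = -2.
Integrating over R: integral_0^1 integral_0^{1-x} (-2) dy dx = -1.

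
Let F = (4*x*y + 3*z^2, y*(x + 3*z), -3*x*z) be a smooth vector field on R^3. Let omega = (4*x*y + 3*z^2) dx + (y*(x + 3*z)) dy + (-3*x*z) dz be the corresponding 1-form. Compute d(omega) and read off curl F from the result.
d(omega) = (-3*y) dy ∧ dz + (9*z) dz ∧ dx + (-4*x + y) dx ∧ dy; curl F = (-3*y, 9*z, -4*x + y)

d omega = sum_{i<j} (∂f_j/∂x_i - ∂f_i/∂x_j) dx_i ∧ dx_j. Under the identification (dy ∧ dz, dz ∧ dx, dx ∧ dy) ↔ (e_x, e_y, e_z), the coefficients are exactly the components of curl F. Compute:
  ∂R/∂y - ∂Q/∂z = (0) - (3*y) = -3*y
  ∂P/∂z - ∂R/∂x = (6*z) - (-3*z) = 9*z
  ∂Q/∂x - ∂P/∂y = (y) - (4*x) = -4*x + y.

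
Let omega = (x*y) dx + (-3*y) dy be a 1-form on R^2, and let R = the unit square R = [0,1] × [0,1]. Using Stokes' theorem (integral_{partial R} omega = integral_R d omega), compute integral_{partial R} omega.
integral_(partial R) omega = -1/2

Stokes: integral_partial_R omega = integral_R d omega with d omega = (∂Q/∂x - ∂P/∂y) dx ∧ dy.
  ∂Q/∂x = 0
  ∂P/∂y = x
  integrand = ∂Q/∂x - ∂P/∂y = -x.
Integrating over R: integral_0^1 integral_0^1 (-x) dx dy = -1/2.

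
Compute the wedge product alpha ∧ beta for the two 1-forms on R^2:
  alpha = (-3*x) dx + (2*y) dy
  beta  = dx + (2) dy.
alpha ∧ beta = (-6*x - 2*y) dx ∧ dy

Distribute the wedge, using dx_i ∧ dx_j = -dx_j ∧ dx_i and dx_i ∧ dx_i = 0. For each pair (i, j) with i < j, the coefficient of dx_i ∧ dx_j in alpha ∧ beta is (alpha_i * beta_j - alpha_j * beta_i). Collecting: alpha ∧ beta = (-6*x - 2*y) dx ∧ dy.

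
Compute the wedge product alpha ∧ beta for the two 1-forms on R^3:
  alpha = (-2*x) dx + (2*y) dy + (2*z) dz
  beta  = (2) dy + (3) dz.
alpha ∧ beta = (-4*x) dx ∧ dy + (-6*x) dx ∧ dz + (6*y - 4*z) dy ∧ dz

Distribute the wedge, using dx_i ∧ dx_j = -dx_j ∧ dx_i and dx_i ∧ dx_i = 0. For each pair (i, j) with i < j, the coefficient of dx_i ∧ dx_j in alpha ∧ beta is (alpha_i * beta_j - alpha_j * beta_i). Collecting: alpha ∧ beta = (-4*x) dx ∧ dy + (-6*x) dx ∧ dz + (6*y - 4*z) dy ∧ dz.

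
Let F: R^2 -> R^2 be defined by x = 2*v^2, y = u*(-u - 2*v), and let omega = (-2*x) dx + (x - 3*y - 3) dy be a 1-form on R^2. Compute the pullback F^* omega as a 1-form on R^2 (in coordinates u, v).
F^* omega = (-6*u^3 - 18*u^2*v - 16*u*v^2 + 6*u - 4*v^3 + 6*v) du + (-6*u^3 - 12*u^2*v - 4*u*v^2 + 6*u - 16*v^3) dv

Using F^*(f dg) = (f ∘ F) d(g ∘ F), substitute each coordinate x_i by F_i(u, v) in f_i, and replace dx_i by d F_i = (∂F_i/∂u) du + (∂F_i/∂v) dv.
  For the x component: f_1(F) = -4*v^2; d F_1 = (0) du + (4*v) dv
  For the y component: f_2(F) = 3*u^2 + 6*u*v + 2*v^2 - 3; d F_2 = (-2*u - 2*v) du + (-2*u) dv
Combining and collecting du, dv coefficients:
  coeff of du: -6*u^3 - 18*u^2*v - 16*u*v^2 + 6*u - 4*v^3 + 6*v
  coeff of dv: -6*u^3 - 12*u^2*v - 4*u*v^2 + 6*u - 16*v^3
F^* omega = (-6*u^3 - 18*u^2*v - 16*u*v^2 + 6*u - 4*v^3 + 6*v) du + (-6*u^3 - 12*u^2*v - 4*u*v^2 + 6*u - 16*v^3) dv.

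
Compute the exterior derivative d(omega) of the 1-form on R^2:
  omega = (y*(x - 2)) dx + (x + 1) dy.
d(omega) = (3 - x) dx ∧ dy

For a 1-form omega = sum_i f_i dx_i, the exterior derivative is
  d(omega) = sum_{i < j} (∂f_j/∂x_i - ∂f_i/∂x_j) dx_i ∧ dx_j.
  coefficient of dx ∧ dy: ∂f_2/∂x - ∂f_1/∂y = ∂(x + 1)/∂x - ∂(y*(x - 2))/∂y = 3 - x
Assembling: d(omega) = (3 - x) dx ∧ dy.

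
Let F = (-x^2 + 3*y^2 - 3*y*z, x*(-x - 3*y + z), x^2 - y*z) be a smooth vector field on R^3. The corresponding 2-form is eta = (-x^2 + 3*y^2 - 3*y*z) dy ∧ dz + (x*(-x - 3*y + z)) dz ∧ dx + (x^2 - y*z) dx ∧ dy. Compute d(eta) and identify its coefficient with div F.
d(eta) = (-5*x - y) dx ∧ dy ∧ dz; div F = -5*x - y

For a 2-form in R^3 of the form above, applying d gives a 3-form with coefficient ∂P/∂x + ∂Q/∂y + ∂R/∂z:
  ∂P/∂x = -2*x
  ∂Q/∂y = -3*x
  ∂R/∂z = -y
Sum = -5*x - y, which is exactly div F.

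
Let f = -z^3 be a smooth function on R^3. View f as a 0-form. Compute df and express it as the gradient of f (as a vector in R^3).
df = (0) dx + (0) dy + (-3*z^2) dz; grad f = (0, 0, -3*z^2)

For a 0-form f, d f = (∂f/∂x) dx + (∂f/∂y) dy + (∂f/∂z) dz. The components of the vector representation are exactly the entries of grad f in Cartesian coordinates:
  ∂f/∂x = 0
  ∂f/∂y = 0
  ∂f/∂z = -3*z^2.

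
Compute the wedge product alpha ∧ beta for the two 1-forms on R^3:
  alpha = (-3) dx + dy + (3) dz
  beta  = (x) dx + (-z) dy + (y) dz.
alpha ∧ beta = (-x + 3*z) dx ∧ dy + (-3*x - 3*y) dx ∧ dz + (y + 3*z) dy ∧ dz

Distribute the wedge, using dx_i ∧ dx_j = -dx_j ∧ dx_i and dx_i ∧ dx_i = 0. For each pair (i, j) with i < j, the coefficient of dx_i ∧ dx_j in alpha ∧ beta is (alpha_i * beta_j - alpha_j * beta_i). Collecting: alpha ∧ beta = (-x + 3*z) dx ∧ dy + (-3*x - 3*y) dx ∧ dz + (y + 3*z) dy ∧ dz.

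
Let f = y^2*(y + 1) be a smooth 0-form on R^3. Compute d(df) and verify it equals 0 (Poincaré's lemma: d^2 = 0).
d(df) = 0

Step 1: df = sum_i (∂f/∂x_i) dx_i = (0) dx + (y*(3*y + 2)) dy + (0) dz.
Step 2: Apply d again. Using the 1-form formula, the coefficient of dx ∧ dy in d(df) is ∂^2 f/∂x ∂y - ∂^2 f/∂y ∂x = (0) - (0) = 0 (equality of mixed partials for smooth f).
Similarly for dx ∧ dz and dy ∧ dz — all coefficients vanish. So d(df) = 0.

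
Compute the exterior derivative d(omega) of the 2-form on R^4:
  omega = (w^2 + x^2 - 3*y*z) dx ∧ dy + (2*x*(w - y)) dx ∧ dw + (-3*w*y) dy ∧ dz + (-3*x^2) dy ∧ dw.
d(omega) = (-3*y) dx ∧ dy ∧ dz + (2*w - 4*x) dx ∧ dy ∧ dw + (-3*y) dy ∧ dz ∧ dw

For a 2-form omega = sum_{i<j} g_{ij} dx_i ∧ dx_j, the exterior derivative is
  d(omega) = sum_{i<j} d(g_{ij}) ∧ dx_i ∧ dx_j = sum_{i<j, k} (∂g_{ij}/∂x_k) dx_k ∧ dx_i ∧ dx_j.
Expand each term, using dx_k ∧ dx_i ∧ dx_j = sgn(permutation) dx_{(a)} ∧ dx_{(b)} ∧ dx_{(c)} with (a < b < c) sorted:
  d(w^2 + x^2 - 3*y*z) includes (∂/∂z)(w^2 + x^2 - 3*y*z) dz = (-3*y) dz, which multiplied by dx ∧ dy gives (-3*y) dx ∧ dy ∧ dz
  d(w^2 + x^2 - 3*y*z) includes (∂/∂w)(w^2 + x^2 - 3*y*z) dw = (2*w) dw, which multiplied by dx ∧ dy gives (2*w) dx ∧ dy ∧ dw
  d(2*x*(w - y)) includes (∂/∂y)(2*x*(w - y)) dy = (-2*x) dy, which multiplied by dx ∧ dw gives (2*x) dx ∧ dy ∧ dw
  d(-3*w*y) includes (∂/∂w)(-3*w*y) dw = (-3*y) dw, which multiplied by dy ∧ dz gives (-3*y) dy ∧ dz ∧ dw
  d(-3*x^2) includes (∂/∂x)(-3*x^2) dx = (-6*x) dx, which multiplied by dy ∧ dw gives (-6*x) dx ∧ dy ∧ dw
Collecting like 3-forms: d(omega) = (-3*y) dx ∧ dy ∧ dz + (2*w - 4*x) dx ∧ dy ∧ dw + (-3*y) dy ∧ dz ∧ dw.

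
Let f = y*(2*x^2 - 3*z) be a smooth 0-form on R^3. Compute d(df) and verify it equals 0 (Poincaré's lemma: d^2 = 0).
d(df) = 0

Step 1: df = sum_i (∂f/∂x_i) dx_i = (4*x*y) dx + (2*x^2 - 3*z) dy + (-3*y) dz.
Step 2: Apply d again. Using the 1-form formula, the coefficient of dx ∧ dy in d(df) is ∂^2 f/∂x ∂y - ∂^2 f/∂y ∂x = (4*x) - (4*x) = 0 (equality of mixed partials for smooth f).
Similarly for dx ∧ dz and dy ∧ dz — all coefficients vanish. So d(df) = 0.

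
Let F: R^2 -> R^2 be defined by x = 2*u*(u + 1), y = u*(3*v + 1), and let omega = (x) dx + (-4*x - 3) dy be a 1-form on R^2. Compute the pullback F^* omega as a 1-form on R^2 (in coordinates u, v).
F^* omega = (8*u^3 - 24*u^2*v + 4*u^2 - 24*u*v - 4*u - 9*v - 3) du + (3*u*(-8*u^2 - 8*u - 3)) dv

Using F^*(f dg) = (f ∘ F) d(g ∘ F), substitute each coordinate x_i by F_i(u, v) in f_i, and replace dx_i by d F_i = (∂F_i/∂u) du + (∂F_i/∂v) dv.
  For the x component: f_1(F) = 2*u*(u + 1); d F_1 = (4*u + 2) du + (0) dv
  For the y component: f_2(F) = -8*u^2 - 8*u - 3; d F_2 = (3*v + 1) du + (3*u) dv
Combining and collecting du, dv coefficients:
  coeff of du: 8*u^3 - 24*u^2*v + 4*u^2 - 24*u*v - 4*u - 9*v - 3
  coeff of dv: 3*u*(-8*u^2 - 8*u - 3)
F^* omega = (8*u^3 - 24*u^2*v + 4*u^2 - 24*u*v - 4*u - 9*v - 3) du + (3*u*(-8*u^2 - 8*u - 3)) dv.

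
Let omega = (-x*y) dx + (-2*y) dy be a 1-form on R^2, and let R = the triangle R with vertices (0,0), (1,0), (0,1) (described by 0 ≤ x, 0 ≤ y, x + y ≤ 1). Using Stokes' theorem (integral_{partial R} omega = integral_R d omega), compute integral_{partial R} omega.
integral_(partial R) omega = 1/6

Stokes: integral_partial_R omega = integral_R d omega with d omega = (∂Q/∂x - ∂P/∂y) dx ∧ dy.
  ∂Q/∂x = 0
  ∂P/∂y = -x
  integrand = ∂Q/∂x - ∂P/∂y = x.
Integrating over R: integral_0^1 integral_0^{1-x} (x) dy dx = 1/6.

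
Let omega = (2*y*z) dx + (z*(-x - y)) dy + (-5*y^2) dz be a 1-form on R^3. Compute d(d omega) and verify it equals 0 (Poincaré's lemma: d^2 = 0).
d(d omega) = 0

Step 1: d omega = sum_{i<j} (∂f_j/∂x_i - ∂f_i/∂x_j) dx_i ∧ dx_j:
  coeff of dx ∧ dy: -3*z
  coeff of dx ∧ dz: -2*y
  coeff of dy ∧ dz: x - 9*y
Step 2: Apply d again to each 2-form coefficient. The only possible 3-form in R^3 is dx ∧ dy ∧ dz, with coefficient
  ∂(coeff of dy∧dz)/∂x - ∂(coeff of dx∧dz)/∂y + ∂(coeff of dx∧dy)/∂z
  = ∂/∂x (x - 9*y) - ∂/∂y (-2*y) + ∂/∂z (-3*z).
Each of these terms simplifies to sums of mixed partials that cancel in pairs. The result is 0 (by equality of mixed partials for smooth functions — Schwarz / Clairaut).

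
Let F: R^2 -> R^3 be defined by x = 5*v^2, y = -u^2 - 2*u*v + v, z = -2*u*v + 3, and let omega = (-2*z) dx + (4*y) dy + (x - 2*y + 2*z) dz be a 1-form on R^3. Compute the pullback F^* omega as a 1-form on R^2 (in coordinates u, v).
F^* omega = (8*u^3 + 20*u^2*v + 16*u*v^2 - 8*u*v - 10*v^3 - 4*v^2 - 12*v) du + (4*u^3 + 16*u^2*v - 4*u^2 + 30*u*v^2 - 12*u*v - 12*u - 56*v) dv

Using F^*(f dg) = (f ∘ F) d(g ∘ F), substitute each coordinate x_i by F_i(u, v) in f_i, and replace dx_i by d F_i = (∂F_i/∂u) du + (∂F_i/∂v) dv.
  For the x component: f_1(F) = 4*u*v - 6; d F_1 = (0) du + (10*v) dv
  For the y component: f_2(F) = -4*u^2 - 8*u*v + 4*v; d F_2 = (-2*u - 2*v) du + (1 - 2*u) dv
  For the z component: f_3(F) = 2*u^2 + 5*v^2 - 2*v + 6; d F_3 = (-2*v) du + (-2*u) dv
Combining and collecting du, dv coefficients:
  coeff of du: 8*u^3 + 20*u^2*v + 16*u*v^2 - 8*u*v - 10*v^3 - 4*v^2 - 12*v
  coeff of dv: 4*u^3 + 16*u^2*v - 4*u^2 + 30*u*v^2 - 12*u*v - 12*u - 56*v
F^* omega = (8*u^3 + 20*u^2*v + 16*u*v^2 - 8*u*v - 10*v^3 - 4*v^2 - 12*v) du + (4*u^3 + 16*u^2*v - 4*u^2 + 30*u*v^2 - 12*u*v - 12*u - 56*v) dv.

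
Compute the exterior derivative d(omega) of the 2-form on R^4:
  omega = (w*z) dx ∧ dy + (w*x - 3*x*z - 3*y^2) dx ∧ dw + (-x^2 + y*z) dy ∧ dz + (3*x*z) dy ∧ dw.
d(omega) = (w - 2*x) dx ∧ dy ∧ dz + (6*y + 4*z) dx ∧ dy ∧ dw + (3*x) dx ∧ dz ∧ dw + (-3*x) dy ∧ dz ∧ dw

For a 2-form omega = sum_{i<j} g_{ij} dx_i ∧ dx_j, the exterior derivative is
  d(omega) = sum_{i<j} d(g_{ij}) ∧ dx_i ∧ dx_j = sum_{i<j, k} (∂g_{ij}/∂x_k) dx_k ∧ dx_i ∧ dx_j.
Expand each term, using dx_k ∧ dx_i ∧ dx_j = sgn(permutation) dx_{(a)} ∧ dx_{(b)} ∧ dx_{(c)} with (a < b < c) sorted:
  d(w*z) includes (∂/∂z)(w*z) dz = (w) dz, which multiplied by dx ∧ dy gives (w) dx ∧ dy ∧ dz
  d(w*z) includes (∂/∂w)(w*z) dw = (z) dw, which multiplied by dx ∧ dy gives (z) dx ∧ dy ∧ dw
  d(w*x - 3*x*z - 3*y^2) includes (∂/∂y)(w*x - 3*x*z - 3*y^2) dy = (-6*y) dy, which multiplied by dx ∧ dw gives (6*y) dx ∧ dy ∧ dw
  d(w*x - 3*x*z - 3*y^2) includes (∂/∂z)(w*x - 3*x*z - 3*y^2) dz = (-3*x) dz, which multiplied by dx ∧ dw gives (3*x) dx ∧ dz ∧ dw
  d(-x^2 + y*z) includes (∂/∂x)(-x^2 + y*z) dx = (-2*x) dx, which multiplied by dy ∧ dz gives (-2*x) dx ∧ dy ∧ dz
  d(3*x*z) includes (∂/∂x)(3*x*z) dx = (3*z) dx, which multiplied by dy ∧ dw gives (3*z) dx ∧ dy ∧ dw
  d(3*x*z) includes (∂/∂z)(3*x*z) dz = (3*x) dz, which multiplied by dy ∧ dw gives (-3*x) dy ∧ dz ∧ dw
Collecting like 3-forms: d(omega) = (w - 2*x) dx ∧ dy ∧ dz + (6*y + 4*z) dx ∧ dy ∧ dw + (3*x) dx ∧ dz ∧ dw + (-3*x) dy ∧ dz ∧ dw.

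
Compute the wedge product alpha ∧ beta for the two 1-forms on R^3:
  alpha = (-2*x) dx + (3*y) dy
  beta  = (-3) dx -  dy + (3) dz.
alpha ∧ beta = (2*x + 9*y) dx ∧ dy + (-6*x) dx ∧ dz + (9*y) dy ∧ dz

Distribute the wedge, using dx_i ∧ dx_j = -dx_j ∧ dx_i and dx_i ∧ dx_i = 0. For each pair (i, j) with i < j, the coefficient of dx_i ∧ dx_j in alpha ∧ beta is (alpha_i * beta_j - alpha_j * beta_i). Collecting: alpha ∧ beta = (2*x + 9*y) dx ∧ dy + (-6*x) dx ∧ dz + (9*y) dy ∧ dz.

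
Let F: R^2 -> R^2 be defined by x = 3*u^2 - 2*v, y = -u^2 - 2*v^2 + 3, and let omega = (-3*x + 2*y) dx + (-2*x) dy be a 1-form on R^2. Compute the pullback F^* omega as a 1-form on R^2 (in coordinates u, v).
F^* omega = (2*u*(-27*u^2 - 12*v^2 + 14*v + 18)) du + (24*u^2*v + 22*u^2 - 8*v^2 - 12*v - 12) dv

Using F^*(f dg) = (f ∘ F) d(g ∘ F), substitute each coordinate x_i by F_i(u, v) in f_i, and replace dx_i by d F_i = (∂F_i/∂u) du + (∂F_i/∂v) dv.
  For the x component: f_1(F) = -11*u^2 - 4*v^2 + 6*v + 6; d F_1 = (6*u) du + (-2) dv
  For the y component: f_2(F) = -6*u^2 + 4*v; d F_2 = (-2*u) du + (-4*v) dv
Combining and collecting du, dv coefficients:
  coeff of du: 2*u*(-27*u^2 - 12*v^2 + 14*v + 18)
  coeff of dv: 24*u^2*v + 22*u^2 - 8*v^2 - 12*v - 12
F^* omega = (2*u*(-27*u^2 - 12*v^2 + 14*v + 18)) du + (24*u^2*v + 22*u^2 - 8*v^2 - 12*v - 12) dv.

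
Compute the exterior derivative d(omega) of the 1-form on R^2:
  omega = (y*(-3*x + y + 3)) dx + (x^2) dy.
d(omega) = (5*x - 2*y - 3) dx ∧ dy

For a 1-form omega = sum_i f_i dx_i, the exterior derivative is
  d(omega) = sum_{i < j} (∂f_j/∂x_i - ∂f_i/∂x_j) dx_i ∧ dx_j.
  coefficient of dx ∧ dy: ∂f_2/∂x - ∂f_1/∂y = ∂(x^2)/∂x - ∂(y*(-3*x + y + 3))/∂y = 5*x - 2*y - 3
Assembling: d(omega) = (5*x - 2*y - 3) dx ∧ dy.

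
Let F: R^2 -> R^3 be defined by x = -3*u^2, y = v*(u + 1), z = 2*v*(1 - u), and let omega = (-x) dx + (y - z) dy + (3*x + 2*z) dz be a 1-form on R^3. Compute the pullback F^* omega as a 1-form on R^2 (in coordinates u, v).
F^* omega = (-18*u^3 + 18*u^2*v + 11*u*v^2 - 9*v^2) du + (18*u^3 + 11*u^2*v - 18*u^2 - 14*u*v + 7*v) dv

Using F^*(f dg) = (f ∘ F) d(g ∘ F), substitute each coordinate x_i by F_i(u, v) in f_i, and replace dx_i by d F_i = (∂F_i/∂u) du + (∂F_i/∂v) dv.
  For the x component: f_1(F) = 3*u^2; d F_1 = (-6*u) du + (0) dv
  For the y component: f_2(F) = v*(3*u - 1); d F_2 = (v) du + (u + 1) dv
  For the z component: f_3(F) = -9*u^2 - 4*u*v + 4*v; d F_3 = (-2*v) du + (2 - 2*u) dv
Combining and collecting du, dv coefficients:
  coeff of du: -18*u^3 + 18*u^2*v + 11*u*v^2 - 9*v^2
  coeff of dv: 18*u^3 + 11*u^2*v - 18*u^2 - 14*u*v + 7*v
F^* omega = (-18*u^3 + 18*u^2*v + 11*u*v^2 - 9*v^2) du + (18*u^3 + 11*u^2*v - 18*u^2 - 14*u*v + 7*v) dv.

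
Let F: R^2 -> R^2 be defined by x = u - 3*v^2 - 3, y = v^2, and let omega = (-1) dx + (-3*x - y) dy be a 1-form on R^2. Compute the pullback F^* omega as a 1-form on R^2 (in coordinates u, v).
F^* omega = (-1) du + (2*v*(-3*u + 8*v^2 + 12)) dv

Using F^*(f dg) = (f ∘ F) d(g ∘ F), substitute each coordinate x_i by F_i(u, v) in f_i, and replace dx_i by d F_i = (∂F_i/∂u) du + (∂F_i/∂v) dv.
  For the x component: f_1(F) = -1; d F_1 = (1) du + (-6*v) dv
  For the y component: f_2(F) = -3*u + 8*v^2 + 9; d F_2 = (0) du + (2*v) dv
Combining and collecting du, dv coefficients:
  coeff of du: -1
  coeff of dv: 2*v*(-3*u + 8*v^2 + 12)
F^* omega = (-1) du + (2*v*(-3*u + 8*v^2 + 12)) dv.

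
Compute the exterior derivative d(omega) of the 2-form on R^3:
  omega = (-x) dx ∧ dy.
d(omega) = 0

For a 2-form omega = sum_{i<j} g_{ij} dx_i ∧ dx_j, the exterior derivative is
  d(omega) = sum_{i<j} d(g_{ij}) ∧ dx_i ∧ dx_j = sum_{i<j, k} (∂g_{ij}/∂x_k) dx_k ∧ dx_i ∧ dx_j.
Expand each term, using dx_k ∧ dx_i ∧ dx_j = sgn(permutation) dx_{(a)} ∧ dx_{(b)} ∧ dx_{(c)} with (a < b < c) sorted:

Collecting like 3-forms: d(omega) = 0.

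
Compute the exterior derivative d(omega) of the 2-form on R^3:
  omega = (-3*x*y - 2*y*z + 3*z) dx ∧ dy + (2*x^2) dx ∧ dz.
d(omega) = (3 - 2*y) dx ∧ dy ∧ dz

For a 2-form omega = sum_{i<j} g_{ij} dx_i ∧ dx_j, the exterior derivative is
  d(omega) = sum_{i<j} d(g_{ij}) ∧ dx_i ∧ dx_j = sum_{i<j, k} (∂g_{ij}/∂x_k) dx_k ∧ dx_i ∧ dx_j.
Expand each term, using dx_k ∧ dx_i ∧ dx_j = sgn(permutation) dx_{(a)} ∧ dx_{(b)} ∧ dx_{(c)} with (a < b < c) sorted:
  d(-3*x*y - 2*y*z + 3*z) includes (∂/∂z)(-3*x*y - 2*y*z + 3*z) dz = (3 - 2*y) dz, which multiplied by dx ∧ dy gives (3 - 2*y) dx ∧ dy ∧ dz
Collecting like 3-forms: d(omega) = (3 - 2*y) dx ∧ dy ∧ dz.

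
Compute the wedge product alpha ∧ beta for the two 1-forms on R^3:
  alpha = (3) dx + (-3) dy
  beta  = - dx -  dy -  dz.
alpha ∧ beta = (-6) dx ∧ dy + (-3) dx ∧ dz + (3) dy ∧ dz

Distribute the wedge, using dx_i ∧ dx_j = -dx_j ∧ dx_i and dx_i ∧ dx_i = 0. For each pair (i, j) with i < j, the coefficient of dx_i ∧ dx_j in alpha ∧ beta is (alpha_i * beta_j - alpha_j * beta_i). Collecting: alpha ∧ beta = (-6) dx ∧ dy + (-3) dx ∧ dz + (3) dy ∧ dz.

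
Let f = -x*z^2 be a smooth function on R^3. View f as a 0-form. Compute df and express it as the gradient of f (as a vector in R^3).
df = (-z^2) dx + (0) dy + (-2*x*z) dz; grad f = (-z^2, 0, -2*x*z)

For a 0-form f, d f = (∂f/∂x) dx + (∂f/∂y) dy + (∂f/∂z) dz. The components of the vector representation are exactly the entries of grad f in Cartesian coordinates:
  ∂f/∂x = -z^2
  ∂f/∂y = 0
  ∂f/∂z = -2*x*z.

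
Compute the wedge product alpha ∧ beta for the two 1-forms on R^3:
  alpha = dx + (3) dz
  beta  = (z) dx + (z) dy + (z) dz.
alpha ∧ beta = (z) dx ∧ dy + (-2*z) dx ∧ dz + (-3*z) dy ∧ dz

Distribute the wedge, using dx_i ∧ dx_j = -dx_j ∧ dx_i and dx_i ∧ dx_i = 0. For each pair (i, j) with i < j, the coefficient of dx_i ∧ dx_j in alpha ∧ beta is (alpha_i * beta_j - alpha_j * beta_i). Collecting: alpha ∧ beta = (z) dx ∧ dy + (-2*z) dx ∧ dz + (-3*z) dy ∧ dz.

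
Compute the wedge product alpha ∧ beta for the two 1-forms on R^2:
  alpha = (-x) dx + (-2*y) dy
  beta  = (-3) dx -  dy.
alpha ∧ beta = (x - 6*y) dx ∧ dy

Distribute the wedge, using dx_i ∧ dx_j = -dx_j ∧ dx_i and dx_i ∧ dx_i = 0. For each pair (i, j) with i < j, the coefficient of dx_i ∧ dx_j in alpha ∧ beta is (alpha_i * beta_j - alpha_j * beta_i). Collecting: alpha ∧ beta = (x - 6*y) dx ∧ dy.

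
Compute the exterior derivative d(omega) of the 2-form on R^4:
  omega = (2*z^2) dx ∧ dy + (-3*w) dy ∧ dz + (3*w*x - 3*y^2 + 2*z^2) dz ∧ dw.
d(omega) = (4*z) dx ∧ dy ∧ dz + (-6*y - 3) dy ∧ dz ∧ dw + (3*w) dx ∧ dz ∧ dw

For a 2-form omega = sum_{i<j} g_{ij} dx_i ∧ dx_j, the exterior derivative is
  d(omega) = sum_{i<j} d(g_{ij}) ∧ dx_i ∧ dx_j = sum_{i<j, k} (∂g_{ij}/∂x_k) dx_k ∧ dx_i ∧ dx_j.
Expand each term, using dx_k ∧ dx_i ∧ dx_j = sgn(permutation) dx_{(a)} ∧ dx_{(b)} ∧ dx_{(c)} with (a < b < c) sorted:
  d(2*z^2) includes (∂/∂z)(2*z^2) dz = (4*z) dz, which multiplied by dx ∧ dy gives (4*z) dx ∧ dy ∧ dz
  d(-3*w) includes (∂/∂w)(-3*w) dw = (-3) dw, which multiplied by dy ∧ dz gives (-3) dy ∧ dz ∧ dw
  d(3*w*x - 3*y^2 + 2*z^2) includes (∂/∂x)(3*w*x - 3*y^2 + 2*z^2) dx = (3*w) dx, which multiplied by dz ∧ dw gives (3*w) dx ∧ dz ∧ dw
  d(3*w*x - 3*y^2 + 2*z^2) includes (∂/∂y)(3*w*x - 3*y^2 + 2*z^2) dy = (-6*y) dy, which multiplied by dz ∧ dw gives (-6*y) dy ∧ dz ∧ dw
Collecting like 3-forms: d(omega) = (4*z) dx ∧ dy ∧ dz + (-6*y - 3) dy ∧ dz ∧ dw + (3*w) dx ∧ dz ∧ dw.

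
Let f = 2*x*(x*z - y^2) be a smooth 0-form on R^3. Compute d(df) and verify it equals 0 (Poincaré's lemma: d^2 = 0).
d(df) = 0

Step 1: df = sum_i (∂f/∂x_i) dx_i = (4*x*z - 2*y^2) dx + (-4*x*y) dy + (2*x^2) dz.
Step 2: Apply d again. Using the 1-form formula, the coefficient of dx ∧ dy in d(df) is ∂^2 f/∂x ∂y - ∂^2 f/∂y ∂x = (-4*y) - (-4*y) = 0 (equality of mixed partials for smooth f).
Similarly for dx ∧ dz and dy ∧ dz — all coefficients vanish. So d(df) = 0.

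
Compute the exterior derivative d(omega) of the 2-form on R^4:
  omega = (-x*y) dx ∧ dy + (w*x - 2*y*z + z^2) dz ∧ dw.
d(omega) = (w) dx ∧ dz ∧ dw + (-2*z) dy ∧ dz ∧ dw

For a 2-form omega = sum_{i<j} g_{ij} dx_i ∧ dx_j, the exterior derivative is
  d(omega) = sum_{i<j} d(g_{ij}) ∧ dx_i ∧ dx_j = sum_{i<j, k} (∂g_{ij}/∂x_k) dx_k ∧ dx_i ∧ dx_j.
Expand each term, using dx_k ∧ dx_i ∧ dx_j = sgn(permutation) dx_{(a)} ∧ dx_{(b)} ∧ dx_{(c)} with (a < b < c) sorted:
  d(w*x - 2*y*z + z^2) includes (∂/∂x)(w*x - 2*y*z + z^2) dx = (w) dx, which multiplied by dz ∧ dw gives (w) dx ∧ dz ∧ dw
  d(w*x - 2*y*z + z^2) includes (∂/∂y)(w*x - 2*y*z + z^2) dy = (-2*z) dy, which multiplied by dz ∧ dw gives (-2*z) dy ∧ dz ∧ dw
Collecting like 3-forms: d(omega) = (w) dx ∧ dz ∧ dw + (-2*z) dy ∧ dz ∧ dw.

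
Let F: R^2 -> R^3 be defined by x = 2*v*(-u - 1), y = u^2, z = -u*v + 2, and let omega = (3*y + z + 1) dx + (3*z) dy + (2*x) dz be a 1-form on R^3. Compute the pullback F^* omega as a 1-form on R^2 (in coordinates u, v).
F^* omega = (-12*u^2*v + 6*u*v^2 + 12*u + 4*v^2 - 6*v) du + (-6*u^3 + 6*u^2*v - 6*u^2 + 6*u*v - 6*u - 6) dv

Using F^*(f dg) = (f ∘ F) d(g ∘ F), substitute each coordinate x_i by F_i(u, v) in f_i, and replace dx_i by d F_i = (∂F_i/∂u) du + (∂F_i/∂v) dv.
  For the x component: f_1(F) = 3*u^2 - u*v + 3; d F_1 = (-2*v) du + (-2*u - 2) dv
  For the y component: f_2(F) = -3*u*v + 6; d F_2 = (2*u) du + (0) dv
  For the z component: f_3(F) = 4*v*(-u - 1); d F_3 = (-v) du + (-u) dv
Combining and collecting du, dv coefficients:
  coeff of du: -12*u^2*v + 6*u*v^2 + 12*u + 4*v^2 - 6*v
  coeff of dv: -6*u^3 + 6*u^2*v - 6*u^2 + 6*u*v - 6*u - 6
F^* omega = (-12*u^2*v + 6*u*v^2 + 12*u + 4*v^2 - 6*v) du + (-6*u^3 + 6*u^2*v - 6*u^2 + 6*u*v - 6*u - 6) dv.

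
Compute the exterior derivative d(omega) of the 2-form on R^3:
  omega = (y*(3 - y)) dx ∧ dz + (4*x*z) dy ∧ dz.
d(omega) = (2*y + 4*z - 3) dx ∧ dy ∧ dz

For a 2-form omega = sum_{i<j} g_{ij} dx_i ∧ dx_j, the exterior derivative is
  d(omega) = sum_{i<j} d(g_{ij}) ∧ dx_i ∧ dx_j = sum_{i<j, k} (∂g_{ij}/∂x_k) dx_k ∧ dx_i ∧ dx_j.
Expand each term, using dx_k ∧ dx_i ∧ dx_j = sgn(permutation) dx_{(a)} ∧ dx_{(b)} ∧ dx_{(c)} with (a < b < c) sorted:
  d(y*(3 - y)) includes (∂/∂y)(y*(3 - y)) dy = (3 - 2*y) dy, which multiplied by dx ∧ dz gives (2*y - 3) dx ∧ dy ∧ dz
  d(4*x*z) includes (∂/∂x)(4*x*z) dx = (4*z) dx, which multiplied by dy ∧ dz gives (4*z) dx ∧ dy ∧ dz
Collecting like 3-forms: d(omega) = (2*y + 4*z - 3) dx ∧ dy ∧ dz.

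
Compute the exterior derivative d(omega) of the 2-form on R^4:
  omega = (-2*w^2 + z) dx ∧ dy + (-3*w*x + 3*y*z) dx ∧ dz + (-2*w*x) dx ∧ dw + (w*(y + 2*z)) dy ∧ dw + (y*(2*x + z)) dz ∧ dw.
d(omega) = (1 - 3*z) dx ∧ dy ∧ dz + (-4*w) dx ∧ dy ∧ dw + (-3*x + 2*y) dx ∧ dz ∧ dw + (-2*w + 2*x + z) dy ∧ dz ∧ dw

For a 2-form omega = sum_{i<j} g_{ij} dx_i ∧ dx_j, the exterior derivative is
  d(omega) = sum_{i<j} d(g_{ij}) ∧ dx_i ∧ dx_j = sum_{i<j, k} (∂g_{ij}/∂x_k) dx_k ∧ dx_i ∧ dx_j.
Expand each term, using dx_k ∧ dx_i ∧ dx_j = sgn(permutation) dx_{(a)} ∧ dx_{(b)} ∧ dx_{(c)} with (a < b < c) sorted:
  d(-2*w^2 + z) includes (∂/∂z)(-2*w^2 + z) dz = (1) dz, which multiplied by dx ∧ dy gives (1) dx ∧ dy ∧ dz
  d(-2*w^2 + z) includes (∂/∂w)(-2*w^2 + z) dw = (-4*w) dw, which multiplied by dx ∧ dy gives (-4*w) dx ∧ dy ∧ dw
  d(-3*w*x + 3*y*z) includes (∂/∂y)(-3*w*x + 3*y*z) dy = (3*z) dy, which multiplied by dx ∧ dz gives (-3*z) dx ∧ dy ∧ dz
  d(-3*w*x + 3*y*z) includes (∂/∂w)(-3*w*x + 3*y*z) dw = (-3*x) dw, which multiplied by dx ∧ dz gives (-3*x) dx ∧ dz ∧ dw
  d(w*(y + 2*z)) includes (∂/∂z)(w*(y + 2*z)) dz = (2*w) dz, which multiplied by dy ∧ dw gives (-2*w) dy ∧ dz ∧ dw
  d(y*(2*x + z)) includes (∂/∂x)(y*(2*x + z)) dx = (2*y) dx, which multiplied by dz ∧ dw gives (2*y) dx ∧ dz ∧ dw
  d(y*(2*x + z)) includes (∂/∂y)(y*(2*x + z)) dy = (2*x + z) dy, which multiplied by dz ∧ dw gives (2*x + z) dy ∧ dz ∧ dw
Collecting like 3-forms: d(omega) = (1 - 3*z) dx ∧ dy ∧ dz + (-4*w) dx ∧ dy ∧ dw + (-3*x + 2*y) dx ∧ dz ∧ dw + (-2*w + 2*x + z) dy ∧ dz ∧ dw.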